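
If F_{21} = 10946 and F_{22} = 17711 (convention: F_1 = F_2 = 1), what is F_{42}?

By the doubling identity F_{2k} = F_k(2F_{k+1} − F_k): F_{42} = 10946·(2·17711 − 10946) = 10946·24476 = 267914296.

267914296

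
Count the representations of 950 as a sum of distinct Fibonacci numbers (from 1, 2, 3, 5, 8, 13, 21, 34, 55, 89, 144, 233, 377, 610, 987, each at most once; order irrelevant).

15

950 = 610+233+89+13+5 = 610+233+89+13+3+2 = 610+233+55+34+13+5 = 610+233+89+8+5+3+2 = 610+233+55+34+13+3+2 = … (10 more), for 15 in all.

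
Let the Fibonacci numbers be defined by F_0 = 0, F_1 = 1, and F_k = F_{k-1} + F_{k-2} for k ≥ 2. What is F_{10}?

Iterating the recurrence up to F_{4} = 3 and F_{3} = 2:
F_{5} = F_{4} + F_{3} = 3 + 2 = 5
F_{6} = F_{5} + F_{4} = 5 + 3 = 8
F_{7} = F_{6} + F_{5} = 8 + 5 = 13
F_{8} = F_{7} + F_{6} = 13 + 8 = 21
F_{9} = F_{8} + F_{7} = 21 + 13 = 34
F_{10} = F_{9} + F_{8} = 34 + 21 = 55

55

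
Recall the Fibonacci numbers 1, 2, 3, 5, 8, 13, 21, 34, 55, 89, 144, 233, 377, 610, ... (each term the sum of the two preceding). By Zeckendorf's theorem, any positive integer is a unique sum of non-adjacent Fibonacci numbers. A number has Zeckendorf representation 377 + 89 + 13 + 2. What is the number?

481

377 + 89 + 13 + 2 = 481.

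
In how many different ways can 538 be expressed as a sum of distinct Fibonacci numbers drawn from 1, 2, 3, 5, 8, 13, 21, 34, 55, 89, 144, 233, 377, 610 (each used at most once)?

Starting from the Zeckendorf form and repeatedly splitting a term F_k into F_{k−1} + F_{k−2} (when neither is already used) reaches every representation.
538 = 377+144+13+3+1 = 377+144+8+5+3+1 = 377+89+55+13+3+1 = 377+89+55+8+5+3+1 = 377+89+34+21+13+3+1 = … (5 more), for 10 in all.

10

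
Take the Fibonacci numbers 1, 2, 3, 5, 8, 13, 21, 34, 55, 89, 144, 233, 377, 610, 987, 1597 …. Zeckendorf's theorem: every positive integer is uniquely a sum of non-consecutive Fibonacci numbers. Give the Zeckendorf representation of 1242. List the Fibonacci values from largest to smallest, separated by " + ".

Greedy algorithm:
largest Fibonacci ≤ 1242 is 987; 1242 − 987 = 255
largest Fibonacci ≤ 255 is 233; 255 − 233 = 22
largest Fibonacci ≤ 22 is 21; 22 − 21 = 1
largest Fibonacci ≤ 1 is 1; 1 − 1 = 0
So 1242 = 987 + 233 + 21 + 1, with no two terms consecutive in the sequence.

987 + 233 + 21 + 1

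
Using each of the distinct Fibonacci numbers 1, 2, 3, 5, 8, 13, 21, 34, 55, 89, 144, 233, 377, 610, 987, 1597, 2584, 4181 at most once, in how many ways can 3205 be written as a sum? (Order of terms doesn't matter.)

30

Starting from the Zeckendorf form and repeatedly splitting a term F_k into F_{k−1} + F_{k−2} (when neither is already used) reaches every representation.
3205 = 2584+610+8+3 = 2584+610+8+2+1 = 2584+377+233+8+3 = 2584+610+5+3+2+1 = 2584+377+233+8+2+1 = … (25 more), for 30 in all.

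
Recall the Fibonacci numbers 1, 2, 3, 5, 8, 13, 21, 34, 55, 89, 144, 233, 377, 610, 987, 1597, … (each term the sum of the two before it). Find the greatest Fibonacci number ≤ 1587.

987

987 ≤ 1587 < 1597, so the largest Fibonacci number not exceeding 1587 is 987.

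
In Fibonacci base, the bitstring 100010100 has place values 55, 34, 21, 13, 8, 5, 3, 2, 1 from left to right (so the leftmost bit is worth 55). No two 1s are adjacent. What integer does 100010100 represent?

66

Summing the place values of the 1 bits: 55 + 8 + 3 = 66.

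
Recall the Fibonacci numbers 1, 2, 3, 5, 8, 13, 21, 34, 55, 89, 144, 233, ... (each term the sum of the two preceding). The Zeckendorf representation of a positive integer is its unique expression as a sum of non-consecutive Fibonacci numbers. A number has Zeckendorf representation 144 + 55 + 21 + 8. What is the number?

228

144 + 55 + 21 + 8 = 228.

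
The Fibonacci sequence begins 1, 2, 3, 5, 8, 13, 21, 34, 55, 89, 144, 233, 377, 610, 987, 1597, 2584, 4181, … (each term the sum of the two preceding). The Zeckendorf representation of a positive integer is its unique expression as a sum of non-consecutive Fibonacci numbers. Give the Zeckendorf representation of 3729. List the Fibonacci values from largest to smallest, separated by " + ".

3729 − 2584 = 1145
1145 − 987 = 158
158 − 144 = 14
14 − 13 = 1
1 − 1 = 0
So 3729 = 2584 + 987 + 144 + 13 + 1, with no two terms consecutive in the sequence.

2584 + 987 + 144 + 13 + 1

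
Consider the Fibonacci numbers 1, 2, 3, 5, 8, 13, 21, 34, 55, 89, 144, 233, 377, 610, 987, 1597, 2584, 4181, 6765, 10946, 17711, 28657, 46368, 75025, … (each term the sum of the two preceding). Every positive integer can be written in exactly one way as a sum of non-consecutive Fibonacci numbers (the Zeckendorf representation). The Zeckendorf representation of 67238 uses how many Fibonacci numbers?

46368 ≤ 67238 < 75025, so take 46368; remainder 20870
17711 ≤ 20870 < 28657, so take 17711; remainder 3159
2584 ≤ 3159 < 4181, so take 2584; remainder 575
377 ≤ 575 < 610, so take 377; remainder 198
144 ≤ 198 < 233, so take 144; remainder 54
34 ≤ 54 < 55, so take 34; remainder 20
13 ≤ 20 < 21, so take 13; remainder 7
5 ≤ 7 < 8, so take 5; remainder 2
2 ≤ 2 < 3, so take 2; remainder 0
67238 = 46368 + 17711 + 2584 + 377 + 144 + 34 + 13 + 5 + 2, which has 9 terms.

9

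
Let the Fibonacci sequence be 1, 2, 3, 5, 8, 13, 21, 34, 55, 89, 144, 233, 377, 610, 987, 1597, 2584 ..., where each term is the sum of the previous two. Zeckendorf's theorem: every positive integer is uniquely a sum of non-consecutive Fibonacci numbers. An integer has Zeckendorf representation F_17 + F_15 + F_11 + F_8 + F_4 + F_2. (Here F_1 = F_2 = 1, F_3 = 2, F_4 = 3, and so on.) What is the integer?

2321

F_17 + F_15 + F_11 + F_8 + F_4 + F_2 = 1597 + 610 + 89 + 21 + 3 + 1 = 2321.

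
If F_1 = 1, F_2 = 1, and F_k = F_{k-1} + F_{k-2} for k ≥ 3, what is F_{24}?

46368

Iterating the recurrence up to F_{17} = 1597 and F_{16} = 987:
F_{18} = F_{17} + F_{16} = 1597 + 987 = 2584
F_{19} = F_{18} + F_{17} = 2584 + 1597 = 4181
F_{20} = F_{19} + F_{18} = 4181 + 2584 = 6765
F_{21} = F_{20} + F_{19} = 6765 + 4181 = 10946
F_{22} = F_{21} + F_{20} = 10946 + 6765 = 17711
F_{23} = F_{22} + F_{21} = 17711 + 10946 = 28657
F_{24} = F_{23} + F_{22} = 28657 + 17711 = 46368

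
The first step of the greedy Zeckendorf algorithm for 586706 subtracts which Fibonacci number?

514229

514229 ≤ 586706 < 832040, so the largest Fibonacci number not exceeding 586706 is 514229.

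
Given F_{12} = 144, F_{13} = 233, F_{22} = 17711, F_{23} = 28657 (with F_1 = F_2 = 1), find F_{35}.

By the addition formula F_{m+n} = F_m F_{n+1} + F_{m−1} F_n with m=13, n=22: F_{35} = 233·28657 + 144·17711 = 6677081 + 2550384 = 9227465.

9227465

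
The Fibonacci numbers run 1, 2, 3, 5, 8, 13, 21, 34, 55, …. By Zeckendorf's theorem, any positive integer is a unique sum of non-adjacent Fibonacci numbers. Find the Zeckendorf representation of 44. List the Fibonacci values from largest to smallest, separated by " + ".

44 − 34 = 10
10 − 8 = 2
2 − 2 = 0
So 44 = 34 + 8 + 2, with no two terms consecutive in the sequence.

34 + 8 + 2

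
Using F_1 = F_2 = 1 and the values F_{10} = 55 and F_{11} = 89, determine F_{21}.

10946

By F_{2k+1} = F_k² + F_{k+1}²: F_{21} = 55² + 89² = 3025 + 7921 = 10946.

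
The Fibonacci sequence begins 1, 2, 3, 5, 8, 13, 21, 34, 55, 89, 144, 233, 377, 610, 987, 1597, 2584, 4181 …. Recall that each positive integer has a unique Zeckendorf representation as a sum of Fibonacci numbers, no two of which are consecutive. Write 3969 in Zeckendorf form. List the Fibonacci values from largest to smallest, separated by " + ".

subtract 2584 from 3969: 1385 remains
subtract 987 from 1385: 398 remains
subtract 377 from 398: 21 remains
subtract 21 from 21: 0 remains
So 3969 = 2584 + 987 + 377 + 21, with no two terms consecutive in the sequence.

2584 + 987 + 377 + 21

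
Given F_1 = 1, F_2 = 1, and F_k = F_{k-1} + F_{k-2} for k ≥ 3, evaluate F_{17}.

1597

Iterating the recurrence up to F_{11} = 89 and F_{10} = 55:
F_{12} = F_{11} + F_{10} = 89 + 55 = 144
F_{13} = F_{12} + F_{11} = 144 + 89 = 233
F_{14} = F_{13} + F_{12} = 233 + 144 = 377
F_{15} = F_{14} + F_{13} = 377 + 233 = 610
F_{16} = F_{15} + F_{14} = 610 + 377 = 987
F_{17} = F_{16} + F_{15} = 987 + 610 = 1597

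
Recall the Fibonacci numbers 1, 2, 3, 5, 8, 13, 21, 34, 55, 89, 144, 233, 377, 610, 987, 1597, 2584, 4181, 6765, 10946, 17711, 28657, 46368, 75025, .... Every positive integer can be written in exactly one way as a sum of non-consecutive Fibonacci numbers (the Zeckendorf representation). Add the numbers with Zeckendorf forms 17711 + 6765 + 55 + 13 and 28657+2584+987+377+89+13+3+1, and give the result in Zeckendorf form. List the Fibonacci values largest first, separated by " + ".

The two numbers are 24544 and 32711, so their sum is 57255.
Greedy algorithm:
largest Fibonacci ≤ 57255 is 46368; 57255 − 46368 = 10887
largest Fibonacci ≤ 10887 is 6765; 10887 − 6765 = 4122
largest Fibonacci ≤ 4122 is 2584; 4122 − 2584 = 1538
largest Fibonacci ≤ 1538 is 987; 1538 − 987 = 551
largest Fibonacci ≤ 551 is 377; 551 − 377 = 174
largest Fibonacci ≤ 174 is 144; 174 − 144 = 30
largest Fibonacci ≤ 30 is 21; 30 − 21 = 9
largest Fibonacci ≤ 9 is 8; 9 − 8 = 1
largest Fibonacci ≤ 1 is 1; 1 − 1 = 0

46368 + 6765 + 2584 + 987 + 377 + 144 + 21 + 8 + 1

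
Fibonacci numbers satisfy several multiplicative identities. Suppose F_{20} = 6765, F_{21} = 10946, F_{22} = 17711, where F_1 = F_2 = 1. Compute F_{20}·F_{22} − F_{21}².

-1

6765·17711 − 10946² = 119814915 − 119814916 = -1. (Cassini's identity: F_{k−1}F_{k+1} − F_k² = (−1)^k.)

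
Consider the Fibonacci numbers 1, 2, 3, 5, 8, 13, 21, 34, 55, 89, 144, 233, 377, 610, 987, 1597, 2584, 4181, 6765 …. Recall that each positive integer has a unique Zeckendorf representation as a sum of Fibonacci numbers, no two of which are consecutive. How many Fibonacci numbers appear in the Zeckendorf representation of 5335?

5

Greedy algorithm:
subtract 4181 from 5335: 1154 remains
subtract 987 from 1154: 167 remains
subtract 144 from 167: 23 remains
subtract 21 from 23: 2 remains
subtract 2 from 2: 0 remains
5335 = 4181 + 987 + 144 + 21 + 2, which has 5 terms.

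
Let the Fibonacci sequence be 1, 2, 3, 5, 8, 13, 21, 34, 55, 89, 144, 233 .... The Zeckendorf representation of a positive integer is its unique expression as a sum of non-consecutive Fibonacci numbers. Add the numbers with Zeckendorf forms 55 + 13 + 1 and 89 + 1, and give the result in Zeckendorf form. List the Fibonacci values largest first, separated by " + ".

The two numbers are 69 and 90, so their sum is 159.
largest Fibonacci ≤ 159 is 144; 159 − 144 = 15
largest Fibonacci ≤ 15 is 13; 15 − 13 = 2
largest Fibonacci ≤ 2 is 2; 2 − 2 = 0

144 + 13 + 2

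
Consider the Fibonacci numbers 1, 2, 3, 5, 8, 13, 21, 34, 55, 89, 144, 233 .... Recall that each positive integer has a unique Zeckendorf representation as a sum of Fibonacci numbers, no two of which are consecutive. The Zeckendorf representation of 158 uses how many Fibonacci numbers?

Repeatedly subtract the largest Fibonacci number that fits:
158: greatest Fibonacci not exceeding it is 144, leaving 14
14: greatest Fibonacci not exceeding it is 13, leaving 1
1: greatest Fibonacci not exceeding it is 1, leaving 0
158 = 144 + 13 + 1, which has 3 terms.

3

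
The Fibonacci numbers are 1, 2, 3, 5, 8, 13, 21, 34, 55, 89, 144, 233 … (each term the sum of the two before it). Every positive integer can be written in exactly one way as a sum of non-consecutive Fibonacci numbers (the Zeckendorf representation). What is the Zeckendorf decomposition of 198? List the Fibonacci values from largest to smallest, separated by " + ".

take 144 (≤ 198); 198 − 144 = 54
take 34 (≤ 54); 54 − 34 = 20
take 13 (≤ 20); 20 − 13 = 7
take 5 (≤ 7); 7 − 5 = 2
take 2 (≤ 2); 2 − 2 = 0
So 198 = 144 + 34 + 13 + 5 + 2, with no two terms consecutive in the sequence.

144 + 34 + 13 + 5 + 2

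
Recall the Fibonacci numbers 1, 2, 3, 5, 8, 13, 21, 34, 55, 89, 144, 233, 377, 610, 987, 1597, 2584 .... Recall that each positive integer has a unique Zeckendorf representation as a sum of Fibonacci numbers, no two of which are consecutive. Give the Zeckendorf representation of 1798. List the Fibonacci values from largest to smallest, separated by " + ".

1597 + 144 + 55 + 2

take 1597 (≤ 1798); 1798 − 1597 = 201
take 144 (≤ 201); 201 − 144 = 57
take 55 (≤ 57); 57 − 55 = 2
take 2 (≤ 2); 2 − 2 = 0
So 1798 = 1597 + 144 + 55 + 2, with no two terms consecutive in the sequence.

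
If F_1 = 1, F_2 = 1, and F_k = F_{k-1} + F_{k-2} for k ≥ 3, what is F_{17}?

1597

Iterating the recurrence up to F_{10} = 55 and F_{9} = 34:
F_{11} = F_{10} + F_{9} = 55 + 34 = 89
F_{12} = F_{11} + F_{10} = 89 + 55 = 144
F_{13} = F_{12} + F_{11} = 144 + 89 = 233
F_{14} = F_{13} + F_{12} = 233 + 144 = 377
F_{15} = F_{14} + F_{13} = 377 + 233 = 610
F_{16} = F_{15} + F_{14} = 610 + 377 = 987
F_{17} = F_{16} + F_{15} = 987 + 610 = 1597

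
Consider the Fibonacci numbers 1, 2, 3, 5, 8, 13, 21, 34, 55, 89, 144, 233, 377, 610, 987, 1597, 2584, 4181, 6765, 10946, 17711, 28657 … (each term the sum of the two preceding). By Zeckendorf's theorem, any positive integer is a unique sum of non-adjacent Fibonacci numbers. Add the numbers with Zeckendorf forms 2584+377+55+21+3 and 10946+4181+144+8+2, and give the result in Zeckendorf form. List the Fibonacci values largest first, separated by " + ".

17711 + 610

The two numbers are 3040 and 15281, so their sum is 18321.
Greedy algorithm:
subtract 17711 from 18321: 610 remains
subtract 610 from 610: 0 remains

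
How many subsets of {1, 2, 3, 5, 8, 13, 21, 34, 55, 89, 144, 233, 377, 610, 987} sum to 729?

Starting from the Zeckendorf form and repeatedly splitting a term F_k into F_{k−1} + F_{k−2} (when neither is already used) reaches every representation.
729 = 610+89+21+8+1 = 610+89+21+5+3+1 = 610+55+34+21+8+1 = 377+233+89+21+8+1 = … (11 more), for 15 in all.

15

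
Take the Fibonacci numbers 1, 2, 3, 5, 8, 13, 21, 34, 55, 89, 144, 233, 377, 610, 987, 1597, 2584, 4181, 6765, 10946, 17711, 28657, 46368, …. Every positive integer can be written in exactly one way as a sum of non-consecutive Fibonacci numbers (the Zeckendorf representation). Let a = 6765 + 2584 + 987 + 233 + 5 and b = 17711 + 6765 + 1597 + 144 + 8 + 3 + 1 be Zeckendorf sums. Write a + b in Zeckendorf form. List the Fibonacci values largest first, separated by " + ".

The two numbers are 10574 and 26229, so their sum is 36803.
28657 ≤ 36803 < 46368, so take 28657; remainder 8146
6765 ≤ 8146 < 10946, so take 6765; remainder 1381
987 ≤ 1381 < 1597, so take 987; remainder 394
377 ≤ 394 < 610, so take 377; remainder 17
13 ≤ 17 < 21, so take 13; remainder 4
3 ≤ 4 < 5, so take 3; remainder 1
1 ≤ 1 < 2, so take 1; remainder 0

28657 + 6765 + 987 + 377 + 13 + 3 + 1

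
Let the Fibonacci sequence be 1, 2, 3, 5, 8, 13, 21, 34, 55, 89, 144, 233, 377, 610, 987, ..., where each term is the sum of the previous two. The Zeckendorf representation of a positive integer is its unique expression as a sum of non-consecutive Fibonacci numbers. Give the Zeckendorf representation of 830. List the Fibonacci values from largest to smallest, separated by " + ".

610 + 144 + 55 + 21

Repeatedly subtract the largest Fibonacci number that fits:
subtract 610 from 830: 220 remains
subtract 144 from 220: 76 remains
subtract 55 from 76: 21 remains
subtract 21 from 21: 0 remains
So 830 = 610 + 144 + 55 + 21, with no two terms consecutive in the sequence.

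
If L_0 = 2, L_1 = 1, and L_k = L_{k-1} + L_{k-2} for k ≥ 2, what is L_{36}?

33385282

Iterating the recurrence up to L_{29} = 1149851 and L_{28} = 710647:
L_{30} = L_{29} + L_{28} = 1149851 + 710647 = 1860498
L_{31} = L_{30} + L_{29} = 1860498 + 1149851 = 3010349
L_{32} = L_{31} + L_{30} = 3010349 + 1860498 = 4870847
L_{33} = L_{32} + L_{31} = 4870847 + 3010349 = 7881196
L_{34} = L_{33} + L_{32} = 7881196 + 4870847 = 12752043
L_{35} = L_{34} + L_{33} = 12752043 + 7881196 = 20633239
L_{36} = L_{35} + L_{34} = 20633239 + 12752043 = 33385282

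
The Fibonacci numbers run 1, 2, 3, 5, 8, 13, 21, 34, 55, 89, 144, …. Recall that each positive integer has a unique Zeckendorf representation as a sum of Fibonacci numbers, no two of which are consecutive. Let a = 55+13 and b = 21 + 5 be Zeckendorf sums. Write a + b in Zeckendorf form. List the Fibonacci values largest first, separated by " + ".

The two numbers are 68 and 26, so their sum is 94.
subtract 89 from 94: 5 remains
subtract 5 from 5: 0 remains

89 + 5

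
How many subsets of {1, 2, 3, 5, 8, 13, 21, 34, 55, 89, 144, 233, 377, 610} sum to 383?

10

Each representation comes from the Zeckendorf form by replacing some F_k with F_{k−1} + F_{k−2} where possible.
383 = 377+5+1 = 377+3+2+1 = 233+144+5+1 = 233+144+3+2+1 = 233+89+55+5+1 = … (5 more), for 10 in all.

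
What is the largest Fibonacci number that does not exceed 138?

89

89 ≤ 138 < 144, so the largest Fibonacci number not exceeding 138 is 89.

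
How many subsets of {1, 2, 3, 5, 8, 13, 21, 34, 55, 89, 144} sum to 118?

Starting from the Zeckendorf form and repeatedly splitting a term F_k into F_{k−1} + F_{k−2} (when neither is already used) reaches every representation.
118 = 89+21+8 = 89+21+5+3 = 55+34+21+8 = … (7 more), for 10 in all.

10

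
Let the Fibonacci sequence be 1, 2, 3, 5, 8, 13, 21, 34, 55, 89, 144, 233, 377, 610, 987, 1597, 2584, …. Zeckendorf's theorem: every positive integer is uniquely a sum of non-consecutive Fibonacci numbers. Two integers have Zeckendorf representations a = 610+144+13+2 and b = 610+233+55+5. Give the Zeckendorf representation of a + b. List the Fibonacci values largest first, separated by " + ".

The two numbers are 769 and 903, so their sum is 1672.
Greedy algorithm:
subtract 1597 from 1672: 75 remains
subtract 55 from 75: 20 remains
subtract 13 from 20: 7 remains
subtract 5 from 7: 2 remains
subtract 2 from 2: 0 remains

1597 + 55 + 13 + 5 + 2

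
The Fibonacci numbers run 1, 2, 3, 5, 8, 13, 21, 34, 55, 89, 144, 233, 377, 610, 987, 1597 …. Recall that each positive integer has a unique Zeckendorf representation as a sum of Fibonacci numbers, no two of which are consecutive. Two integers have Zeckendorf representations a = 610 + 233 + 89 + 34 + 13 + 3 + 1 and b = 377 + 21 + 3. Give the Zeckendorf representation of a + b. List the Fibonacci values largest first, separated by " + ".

987 + 377 + 13 + 5 + 2

The two numbers are 983 and 401, so their sum is 1384.
Greedy algorithm:
take 987 (≤ 1384); 1384 − 987 = 397
take 377 (≤ 397); 397 − 377 = 20
take 13 (≤ 20); 20 − 13 = 7
take 5 (≤ 7); 7 − 5 = 2
take 2 (≤ 2); 2 − 2 = 0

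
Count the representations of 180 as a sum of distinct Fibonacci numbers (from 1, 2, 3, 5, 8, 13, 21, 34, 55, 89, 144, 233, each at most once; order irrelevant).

6

Starting from the Zeckendorf form and repeatedly splitting a term F_k into F_{k−1} + F_{k−2} (when neither is already used) reaches every representation.
180 = 144+34+2 = 144+21+13+2 = 89+55+34+2 = … (3 more), for 6 in all.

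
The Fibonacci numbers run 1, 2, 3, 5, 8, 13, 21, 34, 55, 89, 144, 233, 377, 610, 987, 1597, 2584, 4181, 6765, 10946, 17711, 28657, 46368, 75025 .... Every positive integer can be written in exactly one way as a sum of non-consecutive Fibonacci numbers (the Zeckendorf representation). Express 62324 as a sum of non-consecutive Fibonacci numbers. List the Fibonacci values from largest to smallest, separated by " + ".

largest Fibonacci ≤ 62324 is 46368; 62324 − 46368 = 15956
largest Fibonacci ≤ 15956 is 10946; 15956 − 10946 = 5010
largest Fibonacci ≤ 5010 is 4181; 5010 − 4181 = 829
largest Fibonacci ≤ 829 is 610; 829 − 610 = 219
largest Fibonacci ≤ 219 is 144; 219 − 144 = 75
largest Fibonacci ≤ 75 is 55; 75 − 55 = 20
largest Fibonacci ≤ 20 is 13; 20 − 13 = 7
largest Fibonacci ≤ 7 is 5; 7 − 5 = 2
largest Fibonacci ≤ 2 is 2; 2 − 2 = 0
So 62324 = 46368 + 10946 + 4181 + 610 + 144 + 55 + 13 + 5 + 2, with no two terms consecutive in the sequence.

46368 + 10946 + 4181 + 610 + 144 + 55 + 13 + 5 + 2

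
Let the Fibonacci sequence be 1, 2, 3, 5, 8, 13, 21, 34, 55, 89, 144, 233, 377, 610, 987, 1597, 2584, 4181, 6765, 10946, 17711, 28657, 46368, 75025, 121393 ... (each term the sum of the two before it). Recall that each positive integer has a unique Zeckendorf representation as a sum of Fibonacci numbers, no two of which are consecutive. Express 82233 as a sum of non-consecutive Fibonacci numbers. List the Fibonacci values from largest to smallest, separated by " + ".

75025 + 6765 + 377 + 55 + 8 + 3

Greedily peel off the largest Fibonacci term at each step:
82233 − 75025 = 7208
7208 − 6765 = 443
443 − 377 = 66
66 − 55 = 11
11 − 8 = 3
3 − 3 = 0
So 82233 = 75025 + 6765 + 377 + 55 + 8 + 3, with no two terms consecutive in the sequence.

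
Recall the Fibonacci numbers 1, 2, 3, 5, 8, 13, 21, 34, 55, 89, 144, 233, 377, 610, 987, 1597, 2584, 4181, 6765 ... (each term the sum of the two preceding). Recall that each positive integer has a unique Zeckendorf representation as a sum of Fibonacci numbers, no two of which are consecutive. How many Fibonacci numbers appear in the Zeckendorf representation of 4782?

4782: greatest Fibonacci not exceeding it is 4181, leaving 601
601: greatest Fibonacci not exceeding it is 377, leaving 224
224: greatest Fibonacci not exceeding it is 144, leaving 80
80: greatest Fibonacci not exceeding it is 55, leaving 25
25: greatest Fibonacci not exceeding it is 21, leaving 4
4: greatest Fibonacci not exceeding it is 3, leaving 1
1: greatest Fibonacci not exceeding it is 1, leaving 0
4782 = 4181 + 377 + 144 + 55 + 21 + 3 + 1, which has 7 terms.

7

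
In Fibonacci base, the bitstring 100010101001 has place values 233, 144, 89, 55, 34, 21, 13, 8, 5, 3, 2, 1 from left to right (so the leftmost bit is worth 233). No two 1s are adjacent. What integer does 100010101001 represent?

Summing the place values of the 1 bits: 233 + 34 + 13 + 5 + 1 = 286.

286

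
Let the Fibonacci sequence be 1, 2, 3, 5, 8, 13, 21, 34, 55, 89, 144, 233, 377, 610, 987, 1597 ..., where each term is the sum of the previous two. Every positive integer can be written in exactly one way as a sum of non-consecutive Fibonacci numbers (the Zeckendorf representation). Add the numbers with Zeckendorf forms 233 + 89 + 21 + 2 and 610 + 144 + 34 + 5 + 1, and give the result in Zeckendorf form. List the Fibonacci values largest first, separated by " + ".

987 + 144 + 8

The two numbers are 345 and 794, so their sum is 1139.
987 ≤ 1139 < 1597, so take 987; remainder 152
144 ≤ 152 < 233, so take 144; remainder 8
8 ≤ 8 < 13, so take 8; remainder 0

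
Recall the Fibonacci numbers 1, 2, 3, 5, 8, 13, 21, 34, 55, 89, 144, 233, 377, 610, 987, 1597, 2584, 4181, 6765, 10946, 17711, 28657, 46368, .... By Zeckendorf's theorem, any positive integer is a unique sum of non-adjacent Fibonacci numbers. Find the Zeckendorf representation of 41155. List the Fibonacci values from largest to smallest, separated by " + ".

28657 + 10946 + 987 + 377 + 144 + 34 + 8 + 2

41155 − 28657 = 12498
12498 − 10946 = 1552
1552 − 987 = 565
565 − 377 = 188
188 − 144 = 44
44 − 34 = 10
10 − 8 = 2
2 − 2 = 0
So 41155 = 28657 + 10946 + 987 + 377 + 144 + 34 + 8 + 2, with no two terms consecutive in the sequence.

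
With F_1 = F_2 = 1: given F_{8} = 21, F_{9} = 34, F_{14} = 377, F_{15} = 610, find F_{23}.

28657

By the addition formula F_{m+n} = F_m F_{n+1} + F_{m−1} F_n with m=15, n=8: F_{23} = 610·34 + 377·21 = 20740 + 7917 = 28657.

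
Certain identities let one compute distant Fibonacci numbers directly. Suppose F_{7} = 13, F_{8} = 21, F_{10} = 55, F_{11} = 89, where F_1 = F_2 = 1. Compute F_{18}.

2584

By the addition formula F_{m+n} = F_m F_{n+1} + F_{m−1} F_n with m=8, n=10: F_{18} = 21·89 + 13·55 = 1869 + 715 = 2584.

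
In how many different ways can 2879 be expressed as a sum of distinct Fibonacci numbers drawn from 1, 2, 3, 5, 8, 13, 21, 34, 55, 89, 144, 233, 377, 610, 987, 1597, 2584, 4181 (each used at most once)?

18

Each representation comes from the Zeckendorf form by replacing some F_k with F_{k−1} + F_{k−2} where possible.
2879 = 2584+233+55+5+2 = 2584+233+34+21+5+2 = 2584+144+89+55+5+2 = … (15 more), for 18 in all.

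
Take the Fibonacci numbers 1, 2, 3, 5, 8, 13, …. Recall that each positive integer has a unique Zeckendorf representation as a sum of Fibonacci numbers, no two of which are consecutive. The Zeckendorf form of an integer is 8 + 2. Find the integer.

10

8 + 2 = 10.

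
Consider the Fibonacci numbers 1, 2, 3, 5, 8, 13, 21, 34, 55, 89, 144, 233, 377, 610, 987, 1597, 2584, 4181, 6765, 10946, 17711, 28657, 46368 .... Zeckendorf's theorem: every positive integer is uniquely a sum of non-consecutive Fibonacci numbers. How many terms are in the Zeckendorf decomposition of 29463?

6

Greedy algorithm:
28657 ≤ 29463 < 46368, so take 28657; remainder 806
610 ≤ 806 < 987, so take 610; remainder 196
144 ≤ 196 < 233, so take 144; remainder 52
34 ≤ 52 < 55, so take 34; remainder 18
13 ≤ 18 < 21, so take 13; remainder 5
5 ≤ 5 < 8, so take 5; remainder 0
29463 = 28657 + 610 + 144 + 34 + 13 + 5, which has 6 terms.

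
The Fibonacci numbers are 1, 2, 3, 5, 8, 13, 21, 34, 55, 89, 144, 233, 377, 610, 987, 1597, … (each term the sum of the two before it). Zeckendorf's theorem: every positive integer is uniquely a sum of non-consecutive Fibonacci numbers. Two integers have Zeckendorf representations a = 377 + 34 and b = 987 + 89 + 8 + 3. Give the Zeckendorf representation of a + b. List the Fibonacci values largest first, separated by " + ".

The two numbers are 411 and 1087, so their sum is 1498.
Greedily peel off the largest Fibonacci term at each step:
largest Fibonacci ≤ 1498 is 987; 1498 − 987 = 511
largest Fibonacci ≤ 511 is 377; 511 − 377 = 134
largest Fibonacci ≤ 134 is 89; 134 − 89 = 45
largest Fibonacci ≤ 45 is 34; 45 − 34 = 11
largest Fibonacci ≤ 11 is 8; 11 − 8 = 3
largest Fibonacci ≤ 3 is 3; 3 − 3 = 0

987 + 377 + 89 + 34 + 8 + 3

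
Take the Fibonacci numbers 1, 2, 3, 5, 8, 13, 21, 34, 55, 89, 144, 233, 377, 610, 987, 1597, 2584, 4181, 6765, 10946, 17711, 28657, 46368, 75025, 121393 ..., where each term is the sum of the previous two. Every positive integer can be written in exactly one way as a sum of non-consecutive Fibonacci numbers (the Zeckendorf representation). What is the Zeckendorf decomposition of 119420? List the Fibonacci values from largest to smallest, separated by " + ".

75025 + 28657 + 10946 + 4181 + 610 + 1

Greedily peel off the largest Fibonacci term at each step:
largest Fibonacci ≤ 119420 is 75025; 119420 − 75025 = 44395
largest Fibonacci ≤ 44395 is 28657; 44395 − 28657 = 15738
largest Fibonacci ≤ 15738 is 10946; 15738 − 10946 = 4792
largest Fibonacci ≤ 4792 is 4181; 4792 − 4181 = 611
largest Fibonacci ≤ 611 is 610; 611 − 610 = 1
largest Fibonacci ≤ 1 is 1; 1 − 1 = 0
So 119420 = 75025 + 28657 + 10946 + 4181 + 610 + 1, with no two terms consecutive in the sequence.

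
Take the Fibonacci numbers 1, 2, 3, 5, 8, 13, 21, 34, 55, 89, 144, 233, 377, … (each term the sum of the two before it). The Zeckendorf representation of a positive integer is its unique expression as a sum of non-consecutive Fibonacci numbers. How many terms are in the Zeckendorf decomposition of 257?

3

233 ≤ 257 < 377, so take 233; remainder 24
21 ≤ 24 < 34, so take 21; remainder 3
3 ≤ 3 < 5, so take 3; remainder 0
257 = 233 + 21 + 3, which has 3 terms.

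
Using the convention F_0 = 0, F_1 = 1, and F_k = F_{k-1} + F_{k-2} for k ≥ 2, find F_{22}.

17711

Iterating the recurrence up to F_{15} = 610 and F_{14} = 377:
F_{16} = F_{15} + F_{14} = 610 + 377 = 987
F_{17} = F_{16} + F_{15} = 987 + 610 = 1597
F_{18} = F_{17} + F_{16} = 1597 + 987 = 2584
F_{19} = F_{18} + F_{17} = 2584 + 1597 = 4181
F_{20} = F_{19} + F_{18} = 4181 + 2584 = 6765
F_{21} = F_{20} + F_{19} = 6765 + 4181 = 10946
F_{22} = F_{21} + F_{20} = 10946 + 6765 = 17711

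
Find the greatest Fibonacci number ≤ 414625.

317811 ≤ 414625 < 514229, so the largest Fibonacci number not exceeding 414625 is 317811.

317811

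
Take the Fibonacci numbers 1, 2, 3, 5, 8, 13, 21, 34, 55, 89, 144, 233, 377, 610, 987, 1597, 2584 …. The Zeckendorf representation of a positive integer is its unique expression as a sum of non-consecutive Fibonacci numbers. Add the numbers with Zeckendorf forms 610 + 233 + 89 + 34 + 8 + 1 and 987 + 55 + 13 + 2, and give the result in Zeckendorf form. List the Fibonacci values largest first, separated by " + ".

The two numbers are 975 and 1057, so their sum is 2032.
2032: greatest Fibonacci not exceeding it is 1597, leaving 435
435: greatest Fibonacci not exceeding it is 377, leaving 58
58: greatest Fibonacci not exceeding it is 55, leaving 3
3: greatest Fibonacci not exceeding it is 3, leaving 0

1597 + 377 + 55 + 3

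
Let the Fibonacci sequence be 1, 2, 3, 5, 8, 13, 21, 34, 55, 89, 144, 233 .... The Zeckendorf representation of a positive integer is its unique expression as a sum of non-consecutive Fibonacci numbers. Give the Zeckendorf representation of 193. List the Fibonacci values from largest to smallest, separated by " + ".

144 + 34 + 13 + 2

Greedy algorithm:
144 ≤ 193 < 233, so take 144; remainder 49
34 ≤ 49 < 55, so take 34; remainder 15
13 ≤ 15 < 21, so take 13; remainder 2
2 ≤ 2 < 3, so take 2; remainder 0
So 193 = 144 + 34 + 13 + 2, with no two terms consecutive in the sequence.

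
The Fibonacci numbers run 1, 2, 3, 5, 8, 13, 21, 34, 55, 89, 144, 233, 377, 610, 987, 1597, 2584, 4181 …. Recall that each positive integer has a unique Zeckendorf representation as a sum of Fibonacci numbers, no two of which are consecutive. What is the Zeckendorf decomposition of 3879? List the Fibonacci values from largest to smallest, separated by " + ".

Greedy algorithm:
largest Fibonacci ≤ 3879 is 2584; 3879 − 2584 = 1295
largest Fibonacci ≤ 1295 is 987; 1295 − 987 = 308
largest Fibonacci ≤ 308 is 233; 308 − 233 = 75
largest Fibonacci ≤ 75 is 55; 75 − 55 = 20
largest Fibonacci ≤ 20 is 13; 20 − 13 = 7
largest Fibonacci ≤ 7 is 5; 7 − 5 = 2
largest Fibonacci ≤ 2 is 2; 2 − 2 = 0
So 3879 = 2584 + 987 + 233 + 55 + 13 + 5 + 2, with no two terms consecutive in the sequence.

2584 + 987 + 233 + 55 + 13 + 5 + 2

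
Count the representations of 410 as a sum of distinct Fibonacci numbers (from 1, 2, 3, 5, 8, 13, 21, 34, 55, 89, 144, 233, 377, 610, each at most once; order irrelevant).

3

Each representation comes from the Zeckendorf form by replacing some F_k with F_{k−1} + F_{k−2} where possible.
410 = 377+21+8+3+1 = 233+144+21+8+3+1 = 233+89+55+21+8+3+1 — 3 representations.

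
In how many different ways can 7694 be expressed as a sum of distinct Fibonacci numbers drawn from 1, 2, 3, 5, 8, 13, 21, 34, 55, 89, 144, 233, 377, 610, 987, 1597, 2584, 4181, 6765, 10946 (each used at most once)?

36

Starting from the Zeckendorf form and repeatedly splitting a term F_k into F_{k−1} + F_{k−2} (when neither is already used) reaches every representation.
7694 = 6765+610+233+55+21+8+2 = 6765+610+233+55+21+5+3+2 = 6765+610+144+89+55+21+8+2 = 4181+2584+610+233+55+21+8+2 = 6765+610+233+55+13+8+5+3+2 = … (31 more), for 36 in all.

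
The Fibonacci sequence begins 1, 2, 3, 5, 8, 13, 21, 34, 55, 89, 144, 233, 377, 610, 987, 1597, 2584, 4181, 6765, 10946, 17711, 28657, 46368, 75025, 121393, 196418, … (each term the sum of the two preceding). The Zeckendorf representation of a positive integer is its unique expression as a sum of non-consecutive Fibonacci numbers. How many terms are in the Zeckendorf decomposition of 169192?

subtract 121393 from 169192: 47799 remains
subtract 46368 from 47799: 1431 remains
subtract 987 from 1431: 444 remains
subtract 377 from 444: 67 remains
subtract 55 from 67: 12 remains
subtract 8 from 12: 4 remains
subtract 3 from 4: 1 remains
subtract 1 from 1: 0 remains
169192 = 121393 + 46368 + 987 + 377 + 55 + 8 + 3 + 1, which has 8 terms.

8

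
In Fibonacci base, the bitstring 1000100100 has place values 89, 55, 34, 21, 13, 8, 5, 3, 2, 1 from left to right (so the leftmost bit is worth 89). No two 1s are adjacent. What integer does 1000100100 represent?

105

Summing the place values of the 1 bits: 89 + 13 + 3 = 105.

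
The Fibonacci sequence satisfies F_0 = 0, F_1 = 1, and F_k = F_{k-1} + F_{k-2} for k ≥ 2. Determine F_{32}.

Iterating the recurrence up to F_{27} = 196418 and F_{26} = 121393:
F_{28} = F_{27} + F_{26} = 196418 + 121393 = 317811
F_{29} = F_{28} + F_{27} = 317811 + 196418 = 514229
F_{30} = F_{29} + F_{28} = 514229 + 317811 = 832040
F_{31} = F_{30} + F_{29} = 832040 + 514229 = 1346269
F_{32} = F_{31} + F_{30} = 1346269 + 832040 = 2178309

2178309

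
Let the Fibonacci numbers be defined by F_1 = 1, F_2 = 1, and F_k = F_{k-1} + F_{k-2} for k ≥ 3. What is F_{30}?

Iterating the recurrence up to F_{24} = 46368 and F_{23} = 28657:
F_{25} = F_{24} + F_{23} = 46368 + 28657 = 75025
F_{26} = F_{25} + F_{24} = 75025 + 46368 = 121393
F_{27} = F_{26} + F_{25} = 121393 + 75025 = 196418
F_{28} = F_{27} + F_{26} = 196418 + 121393 = 317811
F_{29} = F_{28} + F_{27} = 317811 + 196418 = 514229
F_{30} = F_{29} + F_{28} = 514229 + 317811 = 832040

832040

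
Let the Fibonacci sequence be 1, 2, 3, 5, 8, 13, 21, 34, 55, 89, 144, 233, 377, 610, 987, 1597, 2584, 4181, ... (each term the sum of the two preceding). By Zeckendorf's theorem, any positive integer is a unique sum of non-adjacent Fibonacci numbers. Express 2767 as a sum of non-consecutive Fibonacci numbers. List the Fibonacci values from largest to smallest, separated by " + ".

Greedy algorithm:
2767 − 2584 = 183
183 − 144 = 39
39 − 34 = 5
5 − 5 = 0
So 2767 = 2584 + 144 + 34 + 5, with no two terms consecutive in the sequence.

2584 + 144 + 34 + 5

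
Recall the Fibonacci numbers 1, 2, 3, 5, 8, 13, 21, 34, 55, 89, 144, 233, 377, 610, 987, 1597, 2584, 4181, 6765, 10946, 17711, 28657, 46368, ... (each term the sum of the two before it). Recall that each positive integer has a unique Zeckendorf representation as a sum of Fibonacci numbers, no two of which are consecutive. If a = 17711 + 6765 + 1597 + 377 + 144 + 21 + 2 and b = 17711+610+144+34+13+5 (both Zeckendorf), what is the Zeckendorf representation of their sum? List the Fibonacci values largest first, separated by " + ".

28657 + 10946 + 4181 + 987 + 233 + 89 + 34 + 5 + 2

The two numbers are 26617 and 18517, so their sum is 45134.
45134: greatest Fibonacci not exceeding it is 28657, leaving 16477
16477: greatest Fibonacci not exceeding it is 10946, leaving 5531
5531: greatest Fibonacci not exceeding it is 4181, leaving 1350
1350: greatest Fibonacci not exceeding it is 987, leaving 363
363: greatest Fibonacci not exceeding it is 233, leaving 130
130: greatest Fibonacci not exceeding it is 89, leaving 41
41: greatest Fibonacci not exceeding it is 34, leaving 7
7: greatest Fibonacci not exceeding it is 5, leaving 2
2: greatest Fibonacci not exceeding it is 2, leaving 0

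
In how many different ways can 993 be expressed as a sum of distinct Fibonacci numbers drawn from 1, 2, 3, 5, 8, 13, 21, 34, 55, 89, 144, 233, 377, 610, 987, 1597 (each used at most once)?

12

993 = 987+5+1 = 987+3+2+1 = 610+377+5+1 = … (9 more), for 12 in all.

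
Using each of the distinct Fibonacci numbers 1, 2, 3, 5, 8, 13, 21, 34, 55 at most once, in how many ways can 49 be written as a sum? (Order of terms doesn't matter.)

Each representation comes from the Zeckendorf form by replacing some F_k with F_{k−1} + F_{k−2} where possible.
49 = 34+13+2 = 34+8+5+2 = 21+13+8+5+2 — 3 representations.

3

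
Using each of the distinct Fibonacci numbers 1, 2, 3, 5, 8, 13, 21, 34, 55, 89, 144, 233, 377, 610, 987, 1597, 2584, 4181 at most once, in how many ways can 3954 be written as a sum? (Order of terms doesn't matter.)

26

Starting from the Zeckendorf form and repeatedly splitting a term F_k into F_{k−1} + F_{k−2} (when neither is already used) reaches every representation.
3954 = 2584+987+377+5+1 = 2584+987+377+3+2+1 = 2584+987+233+144+5+1 = 2584+987+233+144+3+2+1 = 2584+987+233+89+55+5+1 = … (21 more), for 26 in all.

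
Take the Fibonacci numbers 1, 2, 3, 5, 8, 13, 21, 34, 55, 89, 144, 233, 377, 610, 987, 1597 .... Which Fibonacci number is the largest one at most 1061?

987

987 ≤ 1061 < 1597, so the largest Fibonacci number not exceeding 1061 is 987.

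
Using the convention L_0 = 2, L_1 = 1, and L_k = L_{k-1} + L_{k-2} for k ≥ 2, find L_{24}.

103682

Iterating the recurrence up to L_{17} = 3571 and L_{16} = 2207:
L_{18} = L_{17} + L_{16} = 3571 + 2207 = 5778
L_{19} = L_{18} + L_{17} = 5778 + 3571 = 9349
L_{20} = L_{19} + L_{18} = 9349 + 5778 = 15127
L_{21} = L_{20} + L_{19} = 15127 + 9349 = 24476
L_{22} = L_{21} + L_{20} = 24476 + 15127 = 39603
L_{23} = L_{22} + L_{21} = 39603 + 24476 = 64079
L_{24} = L_{23} + L_{22} = 64079 + 39603 = 103682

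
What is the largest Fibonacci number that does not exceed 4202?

4181 ≤ 4202 < 6765, so the largest Fibonacci number not exceeding 4202 is 4181.

4181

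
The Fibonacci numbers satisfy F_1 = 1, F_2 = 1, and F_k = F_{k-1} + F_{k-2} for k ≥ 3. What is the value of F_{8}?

21

Iterating the recurrence up to F_{4} = 3 and F_{3} = 2:
F_{5} = F_{4} + F_{3} = 3 + 2 = 5
F_{6} = F_{5} + F_{4} = 5 + 3 = 8
F_{7} = F_{6} + F_{5} = 8 + 5 = 13
F_{8} = F_{7} + F_{6} = 13 + 8 = 21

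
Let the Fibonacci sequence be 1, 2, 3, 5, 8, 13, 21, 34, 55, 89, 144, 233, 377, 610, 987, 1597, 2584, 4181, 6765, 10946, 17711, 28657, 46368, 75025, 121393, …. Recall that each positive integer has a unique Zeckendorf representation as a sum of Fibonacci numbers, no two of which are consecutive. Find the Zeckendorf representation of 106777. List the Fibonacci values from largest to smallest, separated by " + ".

Repeatedly subtract the largest Fibonacci number that fits:
75025 ≤ 106777 < 121393, so take 75025; remainder 31752
28657 ≤ 31752 < 46368, so take 28657; remainder 3095
2584 ≤ 3095 < 4181, so take 2584; remainder 511
377 ≤ 511 < 610, so take 377; remainder 134
89 ≤ 134 < 144, so take 89; remainder 45
34 ≤ 45 < 55, so take 34; remainder 11
8 ≤ 11 < 13, so take 8; remainder 3
3 ≤ 3 < 5, so take 3; remainder 0
So 106777 = 75025 + 28657 + 2584 + 377 + 89 + 34 + 8 + 3, with no two terms consecutive in the sequence.

75025 + 28657 + 2584 + 377 + 89 + 34 + 8 + 3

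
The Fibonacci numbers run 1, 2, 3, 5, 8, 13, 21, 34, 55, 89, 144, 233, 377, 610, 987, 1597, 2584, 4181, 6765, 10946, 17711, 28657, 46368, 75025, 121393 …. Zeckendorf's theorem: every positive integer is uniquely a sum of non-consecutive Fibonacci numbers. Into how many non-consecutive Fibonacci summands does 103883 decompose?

Greedy algorithm:
subtract 75025 from 103883: 28858 remains
subtract 28657 from 28858: 201 remains
subtract 144 from 201: 57 remains
subtract 55 from 57: 2 remains
subtract 2 from 2: 0 remains
103883 = 75025 + 28657 + 144 + 55 + 2, which has 5 terms.

5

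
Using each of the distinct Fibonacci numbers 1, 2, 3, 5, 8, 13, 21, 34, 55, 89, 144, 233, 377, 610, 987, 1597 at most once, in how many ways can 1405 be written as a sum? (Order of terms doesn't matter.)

1405 = 987+377+34+5+2 = 987+377+21+13+5+2 = 987+233+144+34+5+2 = … (7 more), for 10 in all.

10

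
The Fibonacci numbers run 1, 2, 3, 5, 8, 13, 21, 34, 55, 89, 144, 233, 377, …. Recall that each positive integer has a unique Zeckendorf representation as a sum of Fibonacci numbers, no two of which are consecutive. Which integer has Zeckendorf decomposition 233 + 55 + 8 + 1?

297

233 + 55 + 8 + 1 = 297.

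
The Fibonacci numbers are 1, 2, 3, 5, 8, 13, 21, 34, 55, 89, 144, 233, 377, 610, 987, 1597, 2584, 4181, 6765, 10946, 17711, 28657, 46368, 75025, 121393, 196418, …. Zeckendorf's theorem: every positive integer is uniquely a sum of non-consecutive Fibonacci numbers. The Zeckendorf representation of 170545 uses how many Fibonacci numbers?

6

170545: greatest Fibonacci not exceeding it is 121393, leaving 49152
49152: greatest Fibonacci not exceeding it is 46368, leaving 2784
2784: greatest Fibonacci not exceeding it is 2584, leaving 200
200: greatest Fibonacci not exceeding it is 144, leaving 56
56: greatest Fibonacci not exceeding it is 55, leaving 1
1: greatest Fibonacci not exceeding it is 1, leaving 0
170545 = 121393 + 46368 + 2584 + 144 + 55 + 1, which has 6 terms.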